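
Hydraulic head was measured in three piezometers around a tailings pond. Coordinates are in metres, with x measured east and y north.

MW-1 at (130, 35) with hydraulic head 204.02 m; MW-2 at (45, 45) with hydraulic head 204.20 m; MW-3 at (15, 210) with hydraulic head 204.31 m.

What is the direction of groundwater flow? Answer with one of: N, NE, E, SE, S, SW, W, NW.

E

With h = a·x + b·y + c and MW-1 as origin, the differences give:
  (-85)·a + 10·b = +0.18
  (-115)·a + 175·b = +0.29
Eliminate b (×175 and ×10, subtract): -13725·a = 28.600 → a = ∂h/∂x = -0.002084
Back-substitute: b = ∂h/∂y = +0.0002878.
Flow = −∇h = (+0.002084 east, -0.0002878 north), which points east.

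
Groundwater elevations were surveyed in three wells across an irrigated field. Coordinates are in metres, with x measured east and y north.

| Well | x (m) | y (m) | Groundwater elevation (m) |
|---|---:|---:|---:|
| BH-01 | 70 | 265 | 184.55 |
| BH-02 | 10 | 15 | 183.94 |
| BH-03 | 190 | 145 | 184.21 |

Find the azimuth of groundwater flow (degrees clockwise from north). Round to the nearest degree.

173°

Differences from BH-01: to BH-02 (Δx, Δy, Δh) = (-60, -250, -0.61); to BH-03 = (120, -120, -0.34).
Solve a·Δx + b·Δy = Δh: det = (-60)·(-120) − 120·(-250) = 37200.
∂h/∂x = [(-0.61)·(-120) − (-0.34)·(-250)] / 37200 = -0.0003172
∂h/∂y = [(-60)·(-0.34) − 120·(-0.61)] / 37200 = +0.002516
Flow direction (−∇h) has components (+0.0003172 E, -0.002516 N).
Azimuth = atan2(E, N) = atan2(+0.0003172, -0.002516) = 172.8° ≈ 173°.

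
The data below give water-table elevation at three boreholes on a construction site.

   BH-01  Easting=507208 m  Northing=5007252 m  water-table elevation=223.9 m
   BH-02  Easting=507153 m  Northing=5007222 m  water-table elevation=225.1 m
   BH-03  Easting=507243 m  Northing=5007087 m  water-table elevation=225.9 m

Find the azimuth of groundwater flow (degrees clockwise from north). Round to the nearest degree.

042°

With h = a·x + b·y + c and BH-01 as origin, the differences give:
  (-55)·a + (-30)·b = +1.2
  35·a + (-165)·b = +2.0
Eliminate b (×(-165) and ×(-30), subtract): 10125·a = -138.00 → a = ∂h/∂x = -0.01363
Back-substitute: b = ∂h/∂y = -0.01501.
Flow direction (−∇h) has components (+0.01363 E, +0.01501 N).
Azimuth = atan2(E, N) = atan2(+0.01363, +0.01501) = 42.2° ≈ 042°.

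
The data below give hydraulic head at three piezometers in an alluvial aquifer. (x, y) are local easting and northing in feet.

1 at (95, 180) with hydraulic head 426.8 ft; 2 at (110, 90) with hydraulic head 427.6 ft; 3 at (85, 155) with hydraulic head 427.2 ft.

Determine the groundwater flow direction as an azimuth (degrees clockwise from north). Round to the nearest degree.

049°

Three-point gradient (reference 1): Δ to 2 = (15, -90, +0.8), Δ to 3 = (-10, -25, +0.4).
∂h/∂x = -0.01255, ∂h/∂y = -0.01098 (det = -1275).
Flow direction (−∇h) has components (+0.01255 E, +0.01098 N).
Azimuth = atan2(E, N) = atan2(+0.01255, +0.01098) = 48.8° ≈ 049°.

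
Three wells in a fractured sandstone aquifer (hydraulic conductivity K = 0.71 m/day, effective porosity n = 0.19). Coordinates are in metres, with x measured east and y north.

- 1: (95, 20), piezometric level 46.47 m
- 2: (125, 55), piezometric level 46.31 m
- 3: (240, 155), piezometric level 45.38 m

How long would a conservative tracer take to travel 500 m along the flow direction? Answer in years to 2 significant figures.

20 years

Taking 1 as reference: 2−1 = (30, 35, -0.16); 3−1 = (145, 135, -1.09).
Solve a·Δx + b·Δy = Δh: det = 30·135 − 145·35 = -1025.
∂h/∂x = [(-0.16)·135 − (-1.09)·35] / -1025 = -0.01615
∂h/∂y = [30·(-1.09) − 145·(-0.16)] / -1025 = +0.009268
|∇h| = √(-0.01615² + 0.009268²) = 0.01862
Seepage velocity v = K·i/n = 0.71 × 0.01862 / 0.19 = 0.06958 m/day.
t = 500 / 0.06958 = 7186 days = 19.7 years.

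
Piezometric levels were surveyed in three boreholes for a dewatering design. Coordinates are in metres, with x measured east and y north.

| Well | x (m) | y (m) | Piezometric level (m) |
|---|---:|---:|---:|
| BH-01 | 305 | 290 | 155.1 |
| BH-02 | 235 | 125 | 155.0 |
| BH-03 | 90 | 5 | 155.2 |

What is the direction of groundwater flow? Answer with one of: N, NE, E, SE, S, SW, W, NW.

Three-point gradient (reference BH-01): Δ to BH-02 = (-70, -165, -0.1), Δ to BH-03 = (-215, -285, +0.1).
∂h/∂x = -0.002899, ∂h/∂y = +0.001836 (det = -15525).
Flow = −∇h = (+0.002899 east, -0.001836 north), which points southeast.

SE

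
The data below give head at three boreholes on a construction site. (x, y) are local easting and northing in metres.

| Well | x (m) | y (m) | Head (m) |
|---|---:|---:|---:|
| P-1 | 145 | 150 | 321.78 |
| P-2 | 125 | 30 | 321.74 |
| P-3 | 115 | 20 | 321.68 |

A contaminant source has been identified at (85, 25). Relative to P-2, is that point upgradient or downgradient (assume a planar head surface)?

downgradient

With h = a·x + b·y + c and P-1 as origin, the differences give:
  (-20)·a + (-120)·b = -0.04
  (-30)·a + (-130)·b = -0.10
Eliminate b (×(-130) and ×(-120), subtract): -1000·a = -6.800 → a = ∂h/∂x = +0.006800
Back-substitute: b = ∂h/∂y = -0.0008000.
Head at (85, 25) = 321.78 + (+0.006800)·(-60) + (-0.0008000)·(-125) = 321.47 m.
That is lower than the 321.74 m at P-2, so the point is downgradient.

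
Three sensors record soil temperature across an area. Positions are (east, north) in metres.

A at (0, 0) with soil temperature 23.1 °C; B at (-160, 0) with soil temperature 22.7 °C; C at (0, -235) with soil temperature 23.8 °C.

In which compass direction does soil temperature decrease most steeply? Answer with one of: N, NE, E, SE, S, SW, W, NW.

∂T/∂x = (22.7 − 23.1) / (-160 − 0) = +0.002500
∂T/∂y = (23.8 − 23.1) / (-235 − 0) = -0.002979
Steepest decrease is along −∇f = (-0.002500 E, +0.002979 N) → northwest.

NW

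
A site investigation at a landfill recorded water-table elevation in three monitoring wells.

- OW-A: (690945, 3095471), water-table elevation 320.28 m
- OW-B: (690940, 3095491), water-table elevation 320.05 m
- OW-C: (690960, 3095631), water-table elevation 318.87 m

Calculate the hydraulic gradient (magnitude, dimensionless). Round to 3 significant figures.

0.0123

Taking OW-A as reference: OW-B−OW-A = (-5, 20, -0.23); OW-C−OW-A = (15, 160, -1.41).
Determinant of the coordinate differences = (-5)·160 − 15·20 = -1100.
∂h/∂x = [(-0.23)·160 − (-1.41)·20] / -1100 = +0.007818
∂h/∂y = [(-5)·(-1.41) − 15·(-0.23)] / -1100 = -0.009545
|∇h| = √(0.007818² + -0.009545²) = 0.01234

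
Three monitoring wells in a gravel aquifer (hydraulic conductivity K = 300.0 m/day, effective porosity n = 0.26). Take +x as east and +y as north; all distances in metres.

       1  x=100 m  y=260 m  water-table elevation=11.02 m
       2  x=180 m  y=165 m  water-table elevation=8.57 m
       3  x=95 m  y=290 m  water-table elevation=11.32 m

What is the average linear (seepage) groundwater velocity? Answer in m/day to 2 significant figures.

28 m/day

Three-point gradient (reference 1): Δ to 2 = (80, -95, -2.45), Δ to 3 = (-5, 30, +0.30).
∂h/∂x = -0.02338, ∂h/∂y = +0.006104 (det = 1925).
|∇h| = √(-0.02338² + 0.006104²) = 0.02416
Seepage velocity v = K·i/n = 300.0 × 0.02416 / 0.26 = 27.88 m/day.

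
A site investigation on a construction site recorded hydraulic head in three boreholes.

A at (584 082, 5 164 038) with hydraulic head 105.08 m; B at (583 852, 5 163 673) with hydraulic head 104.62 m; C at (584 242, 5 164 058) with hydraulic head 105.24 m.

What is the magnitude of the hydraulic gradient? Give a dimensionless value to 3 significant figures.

Three-point gradient (reference A): Δ to B = (-230, -365, -0.46), Δ to C = (160, 20, +0.16).
∂h/∂x = +0.0009145, ∂h/∂y = +0.0006840 (det = 53800).
|∇h| = √(0.0009145² + 0.0006840²) = 0.001142

0.00114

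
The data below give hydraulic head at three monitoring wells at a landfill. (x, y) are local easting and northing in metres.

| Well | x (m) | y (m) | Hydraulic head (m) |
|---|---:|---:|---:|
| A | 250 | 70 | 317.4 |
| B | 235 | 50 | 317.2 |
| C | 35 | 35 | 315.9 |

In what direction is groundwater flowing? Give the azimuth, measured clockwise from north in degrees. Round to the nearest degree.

228°

Taking A as reference: B−A = (-15, -20, -0.2); C−A = (-215, -35, -1.5).
Determinant of the coordinate differences = (-15)·(-35) − (-215)·(-20) = -3775.
∂h/∂x = [(-0.2)·(-35) − (-1.5)·(-20)] / -3775 = +0.006093
∂h/∂y = [(-15)·(-1.5) − (-215)·(-0.2)] / -3775 = +0.005430
Flow direction (−∇h) has components (-0.006093 E, -0.005430 N).
Azimuth = atan2(E, N) = atan2(-0.006093, -0.005430) = 228.3° ≈ 228°.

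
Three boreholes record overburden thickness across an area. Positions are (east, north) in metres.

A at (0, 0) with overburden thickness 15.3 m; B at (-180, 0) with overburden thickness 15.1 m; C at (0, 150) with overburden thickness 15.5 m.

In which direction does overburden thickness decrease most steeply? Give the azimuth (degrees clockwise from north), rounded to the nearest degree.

220°

∂d/∂x = (15.1 − 15.3) / (-180 − 0) = +0.001111
∂d/∂y = (15.5 − 15.3) / (150 − 0) = +0.001333
Steepest decrease is along −∇f: components (-0.001111 E, -0.001333 N).
Azimuth = atan2(-0.001111, -0.001333) = 219.8° ≈ 220°.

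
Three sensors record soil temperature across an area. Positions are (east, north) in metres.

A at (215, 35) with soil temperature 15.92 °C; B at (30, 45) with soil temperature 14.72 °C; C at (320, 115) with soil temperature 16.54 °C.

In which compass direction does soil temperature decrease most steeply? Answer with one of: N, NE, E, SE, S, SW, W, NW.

W

Differences from A: to B (Δx, Δy, Δh) = (-185, 10, -1.20); to C = (105, 80, +0.62).
Solve a·Δx + b·Δy = ΔT: det = (-185)·80 − 105·10 = -15850.
∂T/∂x = [(-1.20)·80 − (+0.62)·10] / -15850 = +0.006448
∂T/∂y = [(-185)·(+0.62) − 105·(-1.20)] / -15850 = -0.0007129
Steepest decrease is along −∇f = (-0.006448 E, +0.0007129 N) → west.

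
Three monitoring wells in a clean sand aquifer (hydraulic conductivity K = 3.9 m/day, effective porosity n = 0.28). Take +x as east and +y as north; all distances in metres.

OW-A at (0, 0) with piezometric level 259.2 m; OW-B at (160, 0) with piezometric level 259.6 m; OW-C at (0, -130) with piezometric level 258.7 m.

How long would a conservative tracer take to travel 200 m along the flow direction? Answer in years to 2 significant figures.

8.6 years

∂h/∂x = (259.6 − 259.2) / (160 − 0) = +0.002500
∂h/∂y = (258.7 − 259.2) / (-130 − 0) = +0.003846
|∇h| = √(0.002500² + 0.003846²) = 0.004587
Seepage velocity v = K·i/n = 3.9 × 0.004587 / 0.28 = 0.06389 m/day.
t = 200 / 0.06389 = 3130 days = 8.57 years.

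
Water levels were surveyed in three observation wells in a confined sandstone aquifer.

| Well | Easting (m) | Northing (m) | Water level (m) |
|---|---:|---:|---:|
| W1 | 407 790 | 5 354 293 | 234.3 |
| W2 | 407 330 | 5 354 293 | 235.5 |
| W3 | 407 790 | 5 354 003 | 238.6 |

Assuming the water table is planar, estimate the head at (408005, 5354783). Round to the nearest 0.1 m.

226.5 m

∂h/∂x = (235.5 − 234.3) / (407330 − 407790) = -0.002609
∂h/∂y = (238.6 − 234.3) / (5354003 − 5354293) = -0.01483
h(408005, 5354783) = 234.3 + (-0.002609)·(215) + (-0.01483)·(490) = 234.3 -0.561 -7.266 = 226.474 m.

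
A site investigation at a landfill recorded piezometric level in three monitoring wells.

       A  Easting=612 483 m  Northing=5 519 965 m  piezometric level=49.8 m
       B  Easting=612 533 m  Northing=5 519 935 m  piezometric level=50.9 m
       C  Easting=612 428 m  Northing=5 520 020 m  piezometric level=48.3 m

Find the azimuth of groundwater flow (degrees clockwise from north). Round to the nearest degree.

With h = a·x + b·y + c and A as origin, the differences give:
  50·a + (-30)·b = +1.1
  (-55)·a + 55·b = -1.5
Eliminate b (×55 and ×(-30), subtract): 1100·a = 15.50 → a = ∂h/∂x = +0.01409
Back-substitute: b = ∂h/∂y = -0.01318.
Flow direction (−∇h) has components (-0.01409 E, +0.01318 N).
Azimuth = atan2(E, N) = atan2(-0.01409, +0.01318) = 313.1° ≈ 313°.

313°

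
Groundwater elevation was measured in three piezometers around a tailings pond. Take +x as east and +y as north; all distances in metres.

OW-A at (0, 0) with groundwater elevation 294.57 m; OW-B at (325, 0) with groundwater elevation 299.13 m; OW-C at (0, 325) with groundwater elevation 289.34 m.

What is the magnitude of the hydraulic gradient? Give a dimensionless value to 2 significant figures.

∂h/∂x = (299.13 − 294.57) / (325 − 0) = +0.01403
∂h/∂y = (289.34 − 294.57) / (325 − 0) = -0.01609
|∇h| = √(0.01403² + -0.01609²) = 0.02135

0.021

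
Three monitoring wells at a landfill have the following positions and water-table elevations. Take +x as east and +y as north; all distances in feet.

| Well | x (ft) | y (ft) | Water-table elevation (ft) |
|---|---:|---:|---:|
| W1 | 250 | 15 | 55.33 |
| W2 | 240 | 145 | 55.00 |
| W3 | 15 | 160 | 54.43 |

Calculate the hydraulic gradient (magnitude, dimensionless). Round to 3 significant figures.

Taking W1 as reference: W2−W1 = (-10, 130, -0.33); W3−W1 = (-235, 145, -0.90).
Determinant of the coordinate differences = (-10)·145 − (-235)·130 = 29100.
∂h/∂x = [(-0.33)·145 − (-0.90)·130] / 29100 = +0.002376
∂h/∂y = [(-10)·(-0.90) − (-235)·(-0.33)] / 29100 = -0.002356
|∇h| = √(0.002376² + -0.002356²) = 0.003346

0.00335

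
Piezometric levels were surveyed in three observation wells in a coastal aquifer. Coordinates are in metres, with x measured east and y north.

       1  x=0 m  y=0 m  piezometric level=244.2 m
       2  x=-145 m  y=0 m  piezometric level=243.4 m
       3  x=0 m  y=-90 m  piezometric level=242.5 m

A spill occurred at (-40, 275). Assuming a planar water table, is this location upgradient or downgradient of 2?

∂h/∂x = (243.4 − 244.2) / (-145 − 0) = +0.005517
∂h/∂y = (242.5 − 244.2) / (-90 − 0) = +0.01889
Head at (-40, 275) = 244.2 + (+0.005517)·(-40) + (+0.01889)·(275) = 249.17 m.
That is higher than the 243.4 m at 2, so the point is upgradient.

upgradient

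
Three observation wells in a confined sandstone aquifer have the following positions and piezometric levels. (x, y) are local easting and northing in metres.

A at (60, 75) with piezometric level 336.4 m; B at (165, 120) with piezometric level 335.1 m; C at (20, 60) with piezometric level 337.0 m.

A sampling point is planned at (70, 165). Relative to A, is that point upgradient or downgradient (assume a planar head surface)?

upgradient

Differences from A: to B (Δx, Δy, Δh) = (105, 45, -1.3); to C = (-40, -15, +0.6).
Solve a·Δx + b·Δy = Δh: det = 105·(-15) − (-40)·45 = 225.
∂h/∂x = [(-1.3)·(-15) − (+0.6)·45] / 225 = -0.03333
∂h/∂y = [105·(+0.6) − (-40)·(-1.3)] / 225 = +0.04889
Head at (70, 165) = 336.4 + (-0.03333)·(10) + (+0.04889)·(90) = 340.47 m.
That is higher than the 336.4 m at A, so the point is upgradient.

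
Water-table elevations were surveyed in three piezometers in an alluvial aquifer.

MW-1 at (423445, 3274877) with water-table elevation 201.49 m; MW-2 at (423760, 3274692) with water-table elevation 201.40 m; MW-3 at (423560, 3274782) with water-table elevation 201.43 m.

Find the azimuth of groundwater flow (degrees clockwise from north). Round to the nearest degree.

With h = a·x + b·y + c and MW-1 as origin, the differences give:
  315·a + (-185)·b = -0.09
  115·a + (-95)·b = -0.06
Eliminate b (×(-95) and ×(-185), subtract): -8650·a = -2.550 → a = ∂h/∂x = +0.0002948
Back-substitute: b = ∂h/∂y = +0.0009884.
Flow direction (−∇h) has components (-0.0002948 E, -0.0009884 N).
Azimuth = atan2(E, N) = atan2(-0.0002948, -0.0009884) = 196.6° ≈ 197°.

197°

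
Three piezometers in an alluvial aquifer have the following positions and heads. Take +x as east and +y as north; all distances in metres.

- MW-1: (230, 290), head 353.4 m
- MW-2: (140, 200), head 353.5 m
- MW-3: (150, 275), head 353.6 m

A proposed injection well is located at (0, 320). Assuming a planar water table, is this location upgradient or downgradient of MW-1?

Differences from MW-1: to MW-2 (Δx, Δy, Δh) = (-90, -90, +0.1); to MW-3 = (-80, -15, +0.2).
Solve a·Δx + b·Δy = Δh: det = (-90)·(-15) − (-80)·(-90) = -5850.
∂h/∂x = [(+0.1)·(-15) − (+0.2)·(-90)] / -5850 = -0.002821
∂h/∂y = [(-90)·(+0.2) − (-80)·(+0.1)] / -5850 = +0.001709
Head at (0, 320) = 353.4 + (-0.002821)·(-230) + (+0.001709)·(30) = 354.10 m.
That is higher than the 353.4 m at MW-1, so the point is upgradient.

upgradient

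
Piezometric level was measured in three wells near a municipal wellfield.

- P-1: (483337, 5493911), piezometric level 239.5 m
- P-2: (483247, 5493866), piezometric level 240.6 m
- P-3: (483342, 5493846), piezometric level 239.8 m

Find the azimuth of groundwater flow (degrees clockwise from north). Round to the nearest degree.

061°

With h = a·x + b·y + c and P-1 as origin, the differences give:
  (-90)·a + (-45)·b = +1.1
  5·a + (-65)·b = +0.3
Eliminate b (×(-65) and ×(-45), subtract): 6075·a = -58.00 → a = ∂h/∂x = -0.009547
Back-substitute: b = ∂h/∂y = -0.005350.
Flow direction (−∇h) has components (+0.009547 E, +0.005350 N).
Azimuth = atan2(E, N) = atan2(+0.009547, +0.005350) = 60.7° ≈ 061°.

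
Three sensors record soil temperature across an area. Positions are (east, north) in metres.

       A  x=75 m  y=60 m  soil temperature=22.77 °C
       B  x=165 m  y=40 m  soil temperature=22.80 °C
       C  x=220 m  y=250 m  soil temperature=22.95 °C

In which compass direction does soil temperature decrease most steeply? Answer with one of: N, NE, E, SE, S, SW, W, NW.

SW

Three-point gradient (reference A): Δ to B = (90, -20, +0.03), Δ to C = (145, 190, +0.18).
∂T/∂x = +0.0004650, ∂T/∂y = +0.0005925 (det = 20000).
Steepest decrease is along −∇f = (-0.0004650 E, -0.0005925 N) → southwest.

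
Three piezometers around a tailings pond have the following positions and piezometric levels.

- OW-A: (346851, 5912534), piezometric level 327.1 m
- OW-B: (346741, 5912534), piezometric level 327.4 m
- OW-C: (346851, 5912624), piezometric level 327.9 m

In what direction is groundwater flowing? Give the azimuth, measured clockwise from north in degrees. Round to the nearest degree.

∂h/∂x = (327.4 − 327.1) / (346741 − 346851) = -0.002727
∂h/∂y = (327.9 − 327.1) / (5912624 − 5912534) = +0.008889
Flow direction (−∇h) has components (+0.002727 E, -0.008889 N).
Azimuth = atan2(E, N) = atan2(+0.002727, -0.008889) = 162.9° ≈ 163°.

163°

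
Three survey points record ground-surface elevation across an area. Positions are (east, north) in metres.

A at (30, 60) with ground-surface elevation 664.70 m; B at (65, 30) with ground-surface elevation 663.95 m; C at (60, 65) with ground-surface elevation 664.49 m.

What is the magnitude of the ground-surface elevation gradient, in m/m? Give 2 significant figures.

0.017 m/m

Taking A as reference: B−A = (35, -30, -0.75); C−A = (30, 5, -0.21).
Solve a·Δx + b·Δy = Δz: det = 35·5 − 30·(-30) = 1075.
∂z/∂x = [(-0.75)·5 − (-0.21)·(-30)] / 1075 = -0.009349
∂z/∂y = [35·(-0.21) − 30·(-0.75)] / 1075 = +0.01409
|∇f| = √(-0.009349² + 0.01409²) = 0.01691 m/m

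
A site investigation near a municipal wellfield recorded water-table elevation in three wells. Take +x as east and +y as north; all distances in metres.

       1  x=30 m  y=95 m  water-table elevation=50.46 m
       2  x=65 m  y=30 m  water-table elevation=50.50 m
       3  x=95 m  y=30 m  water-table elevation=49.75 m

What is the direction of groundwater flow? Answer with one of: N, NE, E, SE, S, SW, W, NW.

With h = a·x + b·y + c and 1 as origin, the differences give:
  35·a + (-65)·b = +0.04
  65·a + (-65)·b = -0.71
Eliminate b (×(-65) and ×(-65), subtract): 1950·a = -48.750 → a = ∂h/∂x = -0.02500
Back-substitute: b = ∂h/∂y = -0.01408.
Flow = −∇h = (+0.02500 east, +0.01408 north), which points northeast.

NE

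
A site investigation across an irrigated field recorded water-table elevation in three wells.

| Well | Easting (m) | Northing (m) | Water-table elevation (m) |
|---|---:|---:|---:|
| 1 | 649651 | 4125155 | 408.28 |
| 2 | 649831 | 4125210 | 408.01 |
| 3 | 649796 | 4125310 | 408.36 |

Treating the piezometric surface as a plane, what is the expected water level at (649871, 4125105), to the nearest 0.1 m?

With h = a·x + b·y + c and 1 as origin, the differences give:
  180·a + 55·b = -0.27
  145·a + 155·b = +0.08
Eliminate b (×155 and ×55, subtract): 19925·a = -46.250 → a = ∂h/∂x = -0.002321
Back-substitute: b = ∂h/∂y = +0.002688.
h(649871, 4125105) = 408.28 + (-0.002321)·(220) + (+0.002688)·(-50) = 408.28 -0.511 -0.134 = 407.635 m.

407.6 m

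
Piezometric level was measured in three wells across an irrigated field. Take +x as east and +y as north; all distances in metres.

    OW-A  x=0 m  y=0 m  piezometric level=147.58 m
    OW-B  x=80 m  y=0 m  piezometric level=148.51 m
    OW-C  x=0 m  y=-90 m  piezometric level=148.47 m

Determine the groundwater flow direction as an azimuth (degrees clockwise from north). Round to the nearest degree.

310°

∂h/∂x = (148.51 − 147.58) / (80 − 0) = +0.01162
∂h/∂y = (148.47 − 147.58) / (-90 − 0) = -0.009889
Flow direction (−∇h) has components (-0.01162 E, +0.009889 N).
Azimuth = atan2(E, N) = atan2(-0.01162, +0.009889) = 310.4° ≈ 310°.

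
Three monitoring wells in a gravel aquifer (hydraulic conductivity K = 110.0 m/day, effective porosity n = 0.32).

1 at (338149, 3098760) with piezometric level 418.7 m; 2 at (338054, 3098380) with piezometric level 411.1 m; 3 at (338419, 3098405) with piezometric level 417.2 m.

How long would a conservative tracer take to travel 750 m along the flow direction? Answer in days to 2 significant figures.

97 days

Differences from 1: to 2 (Δx, Δy, Δh) = (-95, -380, -7.6); to 3 = (270, -355, -1.5).
Solve a·Δx + b·Δy = Δh: det = (-95)·(-355) − 270·(-380) = 136325.
∂h/∂x = [(-7.6)·(-355) − (-1.5)·(-380)] / 136325 = +0.01561
∂h/∂y = [(-95)·(-1.5) − 270·(-7.6)] / 136325 = +0.01610
|∇h| = √(0.01561² + 0.01610²) = 0.02243
Seepage velocity v = K·i/n = 110.0 × 0.02243 / 0.32 = 7.71 m/day.
t = 750 / 7.71 = 97.28 days.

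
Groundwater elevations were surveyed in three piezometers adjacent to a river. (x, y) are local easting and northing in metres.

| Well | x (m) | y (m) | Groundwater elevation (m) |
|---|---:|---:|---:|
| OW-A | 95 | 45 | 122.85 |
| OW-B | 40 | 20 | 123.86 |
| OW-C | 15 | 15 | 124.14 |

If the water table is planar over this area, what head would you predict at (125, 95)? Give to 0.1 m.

Differences from OW-A: to OW-B (Δx, Δy, Δh) = (-55, -25, +1.01); to OW-C = (-80, -30, +1.29).
Determinant of the coordinate differences = (-55)·(-30) − (-80)·(-25) = -350.
∂h/∂x = [(+1.01)·(-30) − (+1.29)·(-25)] / -350 = -0.005571
∂h/∂y = [(-55)·(+1.29) − (-80)·(+1.01)] / -350 = -0.02814
h(125, 95) = 122.85 + (-0.005571)·(30) + (-0.02814)·(50) = 122.85 -0.167 -1.407 = 121.276 m.

121.3 m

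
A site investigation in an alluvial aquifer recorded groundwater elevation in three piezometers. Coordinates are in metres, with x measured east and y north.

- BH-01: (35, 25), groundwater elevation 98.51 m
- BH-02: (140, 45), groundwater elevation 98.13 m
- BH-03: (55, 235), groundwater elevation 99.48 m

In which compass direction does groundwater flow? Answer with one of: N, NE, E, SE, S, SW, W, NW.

SE

With h = a·x + b·y + c and BH-01 as origin, the differences give:
  105·a + 20·b = -0.38
  20·a + 210·b = +0.97
Eliminate b (×210 and ×20, subtract): 21650·a = -99.200 → a = ∂h/∂x = -0.004582
Back-substitute: b = ∂h/∂y = +0.005055.
Flow = −∇h = (+0.004582 east, -0.005055 north), which points southeast.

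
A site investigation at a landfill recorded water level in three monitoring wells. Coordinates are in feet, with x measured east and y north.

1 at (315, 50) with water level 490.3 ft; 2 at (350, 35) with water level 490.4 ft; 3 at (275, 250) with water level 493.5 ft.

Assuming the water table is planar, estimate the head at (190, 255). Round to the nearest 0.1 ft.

With h = a·x + b·y + c and 1 as origin, the differences give:
  35·a + (-15)·b = +0.1
  (-40)·a + 200·b = +3.2
Eliminate b (×200 and ×(-15), subtract): 6400·a = 68.00 → a = ∂h/∂x = +0.01062
Back-substitute: b = ∂h/∂y = +0.01812.
h(190, 255) = 490.3 + (+0.01062)·(-125) + (+0.01812)·(205) = 490.3 -1.328 +3.716 = 492.688 ft.

492.7 ft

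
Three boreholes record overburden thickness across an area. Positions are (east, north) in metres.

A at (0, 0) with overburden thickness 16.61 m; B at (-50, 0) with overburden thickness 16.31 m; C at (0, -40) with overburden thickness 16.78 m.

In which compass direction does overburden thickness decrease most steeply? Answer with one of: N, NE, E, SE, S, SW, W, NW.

∂d/∂x = (16.31 − 16.61) / (-50 − 0) = +0.006000
∂d/∂y = (16.78 − 16.61) / (-40 − 0) = -0.004250
Steepest decrease is along −∇f = (-0.006000 E, +0.004250 N) → northwest.

NW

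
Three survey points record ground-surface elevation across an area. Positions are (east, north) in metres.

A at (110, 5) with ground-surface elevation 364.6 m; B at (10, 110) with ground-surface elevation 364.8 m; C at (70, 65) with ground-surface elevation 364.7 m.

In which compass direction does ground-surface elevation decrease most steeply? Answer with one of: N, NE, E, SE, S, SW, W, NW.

SE

Differences from A: to B (Δx, Δy, Δh) = (-100, 105, +0.2); to C = (-40, 60, +0.1).
Determinant of the coordinate differences = (-100)·60 − (-40)·105 = -1800.
∂z/∂x = [(+0.2)·60 − (+0.1)·105] / -1800 = -0.0008333
∂z/∂y = [(-100)·(+0.1) − (-40)·(+0.2)] / -1800 = +0.001111
Steepest decrease is along −∇f = (+0.0008333 E, -0.001111 N) → southeast.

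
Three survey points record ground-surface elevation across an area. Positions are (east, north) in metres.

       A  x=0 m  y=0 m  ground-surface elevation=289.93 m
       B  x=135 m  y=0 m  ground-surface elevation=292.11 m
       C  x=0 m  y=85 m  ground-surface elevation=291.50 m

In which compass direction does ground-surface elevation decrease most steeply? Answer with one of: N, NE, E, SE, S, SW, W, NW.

∂z/∂x = (292.11 − 289.93) / (135 − 0) = +0.01615
∂z/∂y = (291.50 − 289.93) / (85 − 0) = +0.01847
Steepest decrease is along −∇f = (-0.01615 E, -0.01847 N) → southwest.

SW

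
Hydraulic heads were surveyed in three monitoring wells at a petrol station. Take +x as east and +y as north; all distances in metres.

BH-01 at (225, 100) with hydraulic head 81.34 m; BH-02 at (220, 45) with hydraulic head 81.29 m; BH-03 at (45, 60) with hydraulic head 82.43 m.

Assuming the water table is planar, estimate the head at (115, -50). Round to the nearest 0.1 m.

Taking BH-01 as reference: BH-02−BH-01 = (-5, -55, -0.05); BH-03−BH-01 = (-180, -40, +1.09).
Solve a·Δx + b·Δy = Δh: det = (-5)·(-40) − (-180)·(-55) = -9700.
∂h/∂x = [(-0.05)·(-40) − (+1.09)·(-55)] / -9700 = -0.006387
∂h/∂y = [(-5)·(+1.09) − (-180)·(-0.05)] / -9700 = +0.001490
h(115, -50) = 81.34 + (-0.006387)·(-110) + (+0.001490)·(-150) = 81.34 +0.703 -0.223 = 81.819 m.

81.8 m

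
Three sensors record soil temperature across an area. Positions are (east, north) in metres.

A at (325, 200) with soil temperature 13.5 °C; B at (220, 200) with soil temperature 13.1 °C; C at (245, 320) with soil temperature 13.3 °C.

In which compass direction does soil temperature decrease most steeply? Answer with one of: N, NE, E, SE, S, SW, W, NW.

Differences from A: to B (Δx, Δy, Δh) = (-105, 0, -0.4); to C = (-80, 120, -0.2).
Determinant of the coordinate differences = (-105)·120 − (-80)·0 = -12600.
∂T/∂x = [(-0.4)·120 − (-0.2)·0] / -12600 = +0.003810
∂T/∂y = [(-105)·(-0.2) − (-80)·(-0.4)] / -12600 = +0.0008730
Steepest decrease is along −∇f = (-0.003810 E, -0.0008730 N) → west.

W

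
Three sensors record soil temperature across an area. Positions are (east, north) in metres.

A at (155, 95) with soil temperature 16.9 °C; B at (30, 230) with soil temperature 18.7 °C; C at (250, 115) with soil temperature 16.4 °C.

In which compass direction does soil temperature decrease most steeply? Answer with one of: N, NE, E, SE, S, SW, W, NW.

Taking A as reference: B−A = (-125, 135, +1.8); C−A = (95, 20, -0.5).
Solve a·Δx + b·Δy = ΔT: det = (-125)·20 − 95·135 = -15325.
∂T/∂x = [(+1.8)·20 − (-0.5)·135] / -15325 = -0.006754
∂T/∂y = [(-125)·(-0.5) − 95·(+1.8)] / -15325 = +0.007080
Steepest decrease is along −∇f = (+0.006754 E, -0.007080 N) → southeast.

SE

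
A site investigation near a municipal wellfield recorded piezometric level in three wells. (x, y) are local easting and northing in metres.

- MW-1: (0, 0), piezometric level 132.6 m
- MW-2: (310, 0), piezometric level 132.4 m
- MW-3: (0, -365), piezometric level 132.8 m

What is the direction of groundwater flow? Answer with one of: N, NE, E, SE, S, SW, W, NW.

NE

∂h/∂x = (132.4 − 132.6) / (310 − 0) = -0.0006452
∂h/∂y = (132.8 − 132.6) / (-365 − 0) = -0.0005479
Flow = −∇h = (+0.0006452 east, +0.0005479 north), which points northeast.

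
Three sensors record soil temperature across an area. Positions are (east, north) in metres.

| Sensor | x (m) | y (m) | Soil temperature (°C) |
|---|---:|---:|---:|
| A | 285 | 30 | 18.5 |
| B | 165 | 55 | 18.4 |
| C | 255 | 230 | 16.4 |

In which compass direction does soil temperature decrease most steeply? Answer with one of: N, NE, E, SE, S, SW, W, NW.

N

Taking A as reference: B−A = (-120, 25, -0.1); C−A = (-30, 200, -2.1).
Determinant of the coordinate differences = (-120)·200 − (-30)·25 = -23250.
∂T/∂x = [(-0.1)·200 − (-2.1)·25] / -23250 = -0.001398
∂T/∂y = [(-120)·(-2.1) − (-30)·(-0.1)] / -23250 = -0.01071
Steepest decrease is along −∇f = (+0.001398 E, +0.01071 N) → north.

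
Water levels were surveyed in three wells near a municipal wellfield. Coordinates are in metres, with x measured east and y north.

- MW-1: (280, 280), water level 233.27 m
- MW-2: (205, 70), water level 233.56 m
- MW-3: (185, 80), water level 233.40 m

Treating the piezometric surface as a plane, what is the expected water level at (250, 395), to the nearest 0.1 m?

Three-point gradient (reference MW-1): Δ to MW-2 = (-75, -210, +0.29), Δ to MW-3 = (-95, -200, +0.13).
∂h/∂x = +0.006202, ∂h/∂y = -0.003596 (det = -4950).
h(250, 395) = 233.27 + (+0.006202)·(-30) + (-0.003596)·(115) = 233.27 -0.186 -0.414 = 232.670 m.

232.7 m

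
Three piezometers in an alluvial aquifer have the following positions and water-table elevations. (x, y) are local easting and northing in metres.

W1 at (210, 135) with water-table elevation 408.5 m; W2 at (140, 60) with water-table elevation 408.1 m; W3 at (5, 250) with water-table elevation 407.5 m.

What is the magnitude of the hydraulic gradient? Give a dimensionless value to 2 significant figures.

0.0052

Taking W1 as reference: W2−W1 = (-70, -75, -0.4); W3−W1 = (-205, 115, -1.0).
Solve a·Δx + b·Δy = Δh: det = (-70)·115 − (-205)·(-75) = -23425.
∂h/∂x = [(-0.4)·115 − (-1.0)·(-75)] / -23425 = +0.005165
∂h/∂y = [(-70)·(-1.0) − (-205)·(-0.4)] / -23425 = +0.0005123
|∇h| = √(0.005165² + 0.0005123²) = 0.00519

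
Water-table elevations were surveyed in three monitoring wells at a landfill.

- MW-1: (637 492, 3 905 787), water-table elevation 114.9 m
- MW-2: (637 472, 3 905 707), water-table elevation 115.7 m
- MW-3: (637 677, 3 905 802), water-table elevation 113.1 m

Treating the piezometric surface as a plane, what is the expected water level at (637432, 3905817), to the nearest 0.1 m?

With h = a·x + b·y + c and MW-1 as origin, the differences give:
  (-20)·a + (-80)·b = +0.8
  185·a + 15·b = -1.8
Eliminate b (×15 and ×(-80), subtract): 14500·a = -132.00 → a = ∂h/∂x = -0.009103
Back-substitute: b = ∂h/∂y = -0.007724.
h(637432, 3905817) = 114.9 + (-0.009103)·(-60) + (-0.007724)·(30) = 114.9 +0.546 -0.232 = 115.214 m.

115.2 m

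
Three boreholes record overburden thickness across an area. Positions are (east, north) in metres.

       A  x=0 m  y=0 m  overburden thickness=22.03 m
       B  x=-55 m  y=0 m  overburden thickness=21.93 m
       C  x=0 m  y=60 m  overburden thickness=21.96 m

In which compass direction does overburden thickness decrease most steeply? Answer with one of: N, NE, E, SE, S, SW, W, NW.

∂d/∂x = (21.93 − 22.03) / (-55 − 0) = +0.001818
∂d/∂y = (21.96 − 22.03) / (60 − 0) = -0.001167
Steepest decrease is along −∇f = (-0.001818 E, +0.001167 N) → northwest.

NW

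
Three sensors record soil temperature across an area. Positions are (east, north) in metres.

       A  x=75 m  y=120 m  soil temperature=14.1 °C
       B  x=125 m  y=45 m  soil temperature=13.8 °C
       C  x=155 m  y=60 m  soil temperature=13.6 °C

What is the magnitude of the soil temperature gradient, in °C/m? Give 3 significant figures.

Differences from A: to B (Δx, Δy, Δh) = (50, -75, -0.3); to C = (80, -60, -0.5).
Determinant of the coordinate differences = 50·(-60) − 80·(-75) = 3000.
∂T/∂x = [(-0.3)·(-60) − (-0.5)·(-75)] / 3000 = -0.006500
∂T/∂y = [50·(-0.5) − 80·(-0.3)] / 3000 = -0.0003333
|∇f| = √(-0.006500² + -0.0003333²) = 0.006509 °C/m

0.00651 °C/m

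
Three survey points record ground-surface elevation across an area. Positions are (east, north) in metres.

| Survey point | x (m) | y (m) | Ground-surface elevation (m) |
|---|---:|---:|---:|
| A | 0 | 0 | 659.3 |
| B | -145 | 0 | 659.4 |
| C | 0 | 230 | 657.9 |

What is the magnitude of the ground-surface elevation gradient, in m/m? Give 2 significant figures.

0.0061 m/m

∂z/∂x = (659.4 − 659.3) / (-145 − 0) = -0.0006897
∂z/∂y = (657.9 − 659.3) / (230 − 0) = -0.006087
|∇f| = √(-0.0006897² + -0.006087²) = 0.006126 m/m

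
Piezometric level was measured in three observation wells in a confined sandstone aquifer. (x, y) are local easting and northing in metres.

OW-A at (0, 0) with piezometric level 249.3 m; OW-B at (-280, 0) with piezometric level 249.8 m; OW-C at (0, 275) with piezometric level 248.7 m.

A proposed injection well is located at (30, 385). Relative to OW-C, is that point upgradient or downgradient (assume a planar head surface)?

∂h/∂x = (249.8 − 249.3) / (-280 − 0) = -0.001786
∂h/∂y = (248.7 − 249.3) / (275 − 0) = -0.002182
Head at (30, 385) = 249.3 + (-0.001786)·(30) + (-0.002182)·(385) = 248.41 m.
That is lower than the 248.7 m at OW-C, so the point is downgradient.

downgradient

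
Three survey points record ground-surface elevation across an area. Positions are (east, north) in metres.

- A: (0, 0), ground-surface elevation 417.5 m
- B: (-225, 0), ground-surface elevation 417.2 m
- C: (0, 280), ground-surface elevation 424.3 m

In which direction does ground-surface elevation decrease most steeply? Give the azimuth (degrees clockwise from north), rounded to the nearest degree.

183°

∂z/∂x = (417.2 − 417.5) / (-225 − 0) = +0.001333
∂z/∂y = (424.3 − 417.5) / (280 − 0) = +0.02429
Steepest decrease is along −∇f: components (-0.001333 E, -0.02429 N).
Azimuth = atan2(-0.001333, -0.02429) = 183.1° ≈ 183°.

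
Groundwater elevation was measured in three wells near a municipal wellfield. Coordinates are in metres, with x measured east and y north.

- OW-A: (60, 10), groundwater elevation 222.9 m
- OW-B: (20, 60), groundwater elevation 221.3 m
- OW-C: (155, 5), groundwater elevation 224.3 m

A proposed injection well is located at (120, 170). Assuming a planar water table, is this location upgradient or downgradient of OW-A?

downgradient

Differences from OW-A: to OW-B (Δx, Δy, Δh) = (-40, 50, -1.6); to OW-C = (95, -5, +1.4).
Solve a·Δx + b·Δy = Δh: det = (-40)·(-5) − 95·50 = -4550.
∂h/∂x = [(-1.6)·(-5) − (+1.4)·50] / -4550 = +0.01363
∂h/∂y = [(-40)·(+1.4) − 95·(-1.6)] / -4550 = -0.02110
Head at (120, 170) = 222.9 + (+0.01363)·(60) + (-0.02110)·(160) = 220.34 m.
That is lower than the 222.9 m at OW-A, so the point is downgradient.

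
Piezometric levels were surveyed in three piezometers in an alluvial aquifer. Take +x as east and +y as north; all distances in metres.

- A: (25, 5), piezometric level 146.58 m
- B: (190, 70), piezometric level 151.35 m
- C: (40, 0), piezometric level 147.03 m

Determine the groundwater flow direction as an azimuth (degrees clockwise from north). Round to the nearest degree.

Taking A as reference: B−A = (165, 65, +4.77); C−A = (15, -5, +0.45).
Solve a·Δx + b·Δy = Δh: det = 165·(-5) − 15·65 = -1800.
∂h/∂x = [(+4.77)·(-5) − (+0.45)·65] / -1800 = +0.02950
∂h/∂y = [165·(+0.45) − 15·(+4.77)] / -1800 = -0.001500
Flow direction (−∇h) has components (-0.02950 E, +0.001500 N).
Azimuth = atan2(E, N) = atan2(-0.02950, +0.001500) = 272.9° ≈ 273°.

273°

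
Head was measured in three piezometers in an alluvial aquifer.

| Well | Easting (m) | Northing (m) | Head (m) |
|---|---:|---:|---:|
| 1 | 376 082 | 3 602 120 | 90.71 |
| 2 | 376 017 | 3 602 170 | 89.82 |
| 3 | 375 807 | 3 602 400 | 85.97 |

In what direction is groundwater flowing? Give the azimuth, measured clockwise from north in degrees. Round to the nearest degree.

349°

Differences from 1: to 2 (Δx, Δy, Δh) = (-65, 50, -0.89); to 3 = (-275, 280, -4.74).
Determinant of the coordinate differences = (-65)·280 − (-275)·50 = -4450.
∂h/∂x = [(-0.89)·280 − (-4.74)·50] / -4450 = +0.002742
∂h/∂y = [(-65)·(-4.74) − (-275)·(-0.89)] / -4450 = -0.01424
Flow direction (−∇h) has components (-0.002742 E, +0.01424 N).
Azimuth = atan2(E, N) = atan2(-0.002742, +0.01424) = 349.1° ≈ 349°.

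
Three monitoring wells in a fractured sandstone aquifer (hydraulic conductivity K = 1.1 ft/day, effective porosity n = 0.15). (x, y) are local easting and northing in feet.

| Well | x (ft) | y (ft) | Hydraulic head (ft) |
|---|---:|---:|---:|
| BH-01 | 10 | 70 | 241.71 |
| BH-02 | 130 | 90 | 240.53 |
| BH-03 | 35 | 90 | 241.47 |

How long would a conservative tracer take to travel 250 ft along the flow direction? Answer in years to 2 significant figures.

9.4 years

With h = a·x + b·y + c and BH-01 as origin, the differences give:
  120·a + 20·b = -1.18
  25·a + 20·b = -0.24
Eliminate b (×20 and ×20, subtract): 1900·a = -18.800 → a = ∂h/∂x = -0.009895
Back-substitute: b = ∂h/∂y = +0.0003684.
|∇h| = √(-0.009895² + 0.0003684²) = 0.009902
Seepage velocity v = K·i/n = 1.1 × 0.009902 / 0.15 = 0.07261 ft/day.
t = 250 / 0.07261 = 3443 days = 9.43 years.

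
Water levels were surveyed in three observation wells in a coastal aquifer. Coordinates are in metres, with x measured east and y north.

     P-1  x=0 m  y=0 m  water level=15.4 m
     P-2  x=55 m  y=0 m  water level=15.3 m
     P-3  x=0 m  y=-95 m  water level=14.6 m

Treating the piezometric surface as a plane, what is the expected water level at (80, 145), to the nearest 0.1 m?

16.5 m

∂h/∂x = (15.3 − 15.4) / (55 − 0) = -0.001818
∂h/∂y = (14.6 − 15.4) / (-95 − 0) = +0.008421
h(80, 145) = 15.4 + (-0.001818)·(80) + (+0.008421)·(145) = 15.4 -0.145 +1.221 = 16.476 m.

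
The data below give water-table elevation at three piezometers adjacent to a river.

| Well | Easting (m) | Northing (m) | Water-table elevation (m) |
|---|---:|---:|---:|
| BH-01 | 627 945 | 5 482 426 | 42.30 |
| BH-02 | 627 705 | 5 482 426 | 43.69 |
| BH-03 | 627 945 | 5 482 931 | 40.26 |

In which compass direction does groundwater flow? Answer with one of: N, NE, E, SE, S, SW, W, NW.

NE

∂h/∂x = (43.69 − 42.30) / (627705 − 627945) = -0.005792
∂h/∂y = (40.26 − 42.30) / (5482931 − 5482426) = -0.004040
Flow = −∇h = (+0.005792 east, +0.004040 north), which points northeast.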